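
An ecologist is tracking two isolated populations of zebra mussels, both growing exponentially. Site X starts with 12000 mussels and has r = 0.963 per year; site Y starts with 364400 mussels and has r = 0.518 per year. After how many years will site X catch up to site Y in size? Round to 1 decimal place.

7.7 years

Set 12000·e^(0.963t) = 364400·e^(0.518t).
e^((0.963 − 0.518)t) = 364400/12000 → e^(0.445·t) = 30.367.
0.445·t = ln(30.367) = 3.4133, so t = 3.4133/0.445 = 7.6704.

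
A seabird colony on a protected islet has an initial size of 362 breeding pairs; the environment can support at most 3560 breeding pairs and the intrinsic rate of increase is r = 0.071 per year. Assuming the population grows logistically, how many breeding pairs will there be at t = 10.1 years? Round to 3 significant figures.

670 breeding pairs

A = (K − N₀)/N₀ = (3560 − 362)/362 = 8.8343.
N(t) = K/(1 + A·e^(−rt)) = 3560/(1 + 8.8343×e^(−0.071×10.1)).
e^(−0.7171) = 0.48817; denominator = 1 + 8.8343×0.48817 = 5.3126.
N = 3560/5.3126 = 670.107.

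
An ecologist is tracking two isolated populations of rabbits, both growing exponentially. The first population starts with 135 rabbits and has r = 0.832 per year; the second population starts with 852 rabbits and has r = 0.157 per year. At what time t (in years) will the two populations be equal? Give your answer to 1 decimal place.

Set 135·e^(0.832t) = 852·e^(0.157t).
e^((0.832 − 0.157)t) = 852/135 → e^(0.675·t) = 6.3111.
0.675·t = ln(6.3111) = 1.8423, so t = 1.8423/0.675 = 2.7294.

2.7 years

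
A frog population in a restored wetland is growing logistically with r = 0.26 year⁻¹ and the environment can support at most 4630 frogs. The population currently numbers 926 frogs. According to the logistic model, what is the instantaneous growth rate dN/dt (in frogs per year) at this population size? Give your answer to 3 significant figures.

dN/dt = rN(1 − N/K) = 0.26 × 926 × (1 − 926/4630).
1 − 926/4630 = 0.8; dN/dt = 0.26 × 926 × 0.8 = 192.61.

193 frogs per year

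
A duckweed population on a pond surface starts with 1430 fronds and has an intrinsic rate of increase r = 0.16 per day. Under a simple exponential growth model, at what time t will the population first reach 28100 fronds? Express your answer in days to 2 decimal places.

18.61 days

Set N₀·e^(rt) = 28100: e^(0.16·t) = 28100/1430 = 19.65.
0.16·t = ln(19.65) = 2.9781, so t = 2.9781/0.16 = 18.613.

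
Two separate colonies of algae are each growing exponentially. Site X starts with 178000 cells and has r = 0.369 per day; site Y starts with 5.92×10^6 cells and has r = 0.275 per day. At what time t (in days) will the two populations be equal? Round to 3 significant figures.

Set 178000·e^(0.369t) = 5.92×10^6·e^(0.275t).
e^((0.369 − 0.275)t) = 5.92×10^6/178000 → e^(0.094·t) = 33.258.
0.094·t = ln(33.258) = 3.5043, so t = 3.5043/0.094 = 37.28.

37.3 days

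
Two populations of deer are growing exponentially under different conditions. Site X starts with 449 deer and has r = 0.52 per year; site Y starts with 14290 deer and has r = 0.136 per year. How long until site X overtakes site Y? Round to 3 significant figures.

Set 449·e^(0.52t) = 14290·e^(0.136t).
e^((0.52 − 0.136)t) = 14290/449 → e^(0.384·t) = 31.826.
0.384·t = ln(31.826) = 3.4603, so t = 3.4603/0.384 = 9.0112.

9.01 years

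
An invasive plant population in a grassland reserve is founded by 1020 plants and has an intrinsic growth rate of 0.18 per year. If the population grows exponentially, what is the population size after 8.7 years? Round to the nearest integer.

4883 plants

N(t) = N₀·e^(rt) = 1020 × e^(0.18×8.7) = 1020 × e^1.566.
e^1.566 ≈ 4.7875, so N ≈ 1020 × 4.7875 = 4883.21.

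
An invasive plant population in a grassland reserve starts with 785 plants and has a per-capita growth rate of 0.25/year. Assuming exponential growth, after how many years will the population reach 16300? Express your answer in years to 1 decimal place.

Set N₀·e^(rt) = 16300: e^(0.25·t) = 16300/785 = 20.764.
0.25·t = ln(20.764) = 3.0332, so t = 3.0332/0.25 = 12.133.

12.1 years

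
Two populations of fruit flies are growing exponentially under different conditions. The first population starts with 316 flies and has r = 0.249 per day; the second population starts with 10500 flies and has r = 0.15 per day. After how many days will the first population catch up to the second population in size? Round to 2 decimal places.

Set 316·e^(0.249t) = 10500·e^(0.15t).
e^((0.249 − 0.15)t) = 10500/316 → e^(0.099·t) = 33.228.
0.099·t = ln(33.228) = 3.5034, so t = 3.5034/0.099 = 35.388.

35.39 days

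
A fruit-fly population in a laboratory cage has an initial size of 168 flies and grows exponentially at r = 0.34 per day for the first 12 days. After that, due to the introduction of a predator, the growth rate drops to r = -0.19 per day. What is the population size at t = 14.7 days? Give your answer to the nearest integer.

Phase 1: N(12) = 168·e^(0.34×12) = 168·e^4.08 = 9936.44.
Phase 2 runs for 14.7 − 12 = 2.7 days at r = -0.19.
N(14.7) = 9936.44·e^(-0.19×2.7) = 9936.44·e^-0.513 = 5948.91.

5949 flies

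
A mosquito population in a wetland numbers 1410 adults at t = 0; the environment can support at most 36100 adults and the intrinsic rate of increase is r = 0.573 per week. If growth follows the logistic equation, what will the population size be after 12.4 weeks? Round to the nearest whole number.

35385 adults

A = (K − N₀)/N₀ = (36100 − 1410)/1410 = 24.603.
N(t) = K/(1 + A·e^(−rt)) = 36100/(1 + 24.603×e^(−0.573×12.4)).
e^(−7.105) = 0.00082083; denominator = 1 + 24.603×0.00082083 = 1.0202.
N = 36100/1.0202 = 35385.4.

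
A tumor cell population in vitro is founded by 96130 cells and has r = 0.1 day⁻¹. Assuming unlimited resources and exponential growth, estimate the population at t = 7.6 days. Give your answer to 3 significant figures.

206000 cells

N(t) = N₀·e^(rt) = 96130 × e^(0.1×7.6) = 96130 × e^0.76.
e^0.76 ≈ 2.1383, so N ≈ 96130 × 2.1383 = 205552.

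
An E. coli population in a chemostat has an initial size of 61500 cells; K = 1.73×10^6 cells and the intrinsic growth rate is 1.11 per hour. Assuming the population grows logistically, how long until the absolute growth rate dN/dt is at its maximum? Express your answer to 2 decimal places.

Logistic growth is fastest at N = K/2 = 865000.
A = (K − N₀)/N₀ = 27.13. Set K/(1 + A·e^(−rt)) = K/2 → A·e^(−rt) = 1.
e^(−1.11t) = 1/27.13 = 0.0368595, so t = ln(27.13)/1.11 = 3.3006/1.11 = 2.9736.

2.97 hours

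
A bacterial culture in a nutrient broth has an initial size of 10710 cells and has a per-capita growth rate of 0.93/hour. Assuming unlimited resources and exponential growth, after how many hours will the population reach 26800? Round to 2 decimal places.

0.99 hours

Set N₀·e^(rt) = 26800: e^(0.93·t) = 26800/10710 = 2.5023.
0.93·t = ln(2.5023) = 0.91722, so t = 0.91722/0.93 = 0.98626.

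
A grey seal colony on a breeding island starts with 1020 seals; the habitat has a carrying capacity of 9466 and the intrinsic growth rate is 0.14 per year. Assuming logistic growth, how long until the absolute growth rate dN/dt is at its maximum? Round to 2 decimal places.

15.10 years

Logistic growth is fastest at N = K/2 = 4733.
A = (K − N₀)/N₀ = 8.2804. Set K/(1 + A·e^(−rt)) = K/2 → A·e^(−rt) = 1.
e^(−0.14t) = 1/8.2804 = 0.120767, so t = ln(8.2804)/0.14 = 2.1139/0.14 = 15.099.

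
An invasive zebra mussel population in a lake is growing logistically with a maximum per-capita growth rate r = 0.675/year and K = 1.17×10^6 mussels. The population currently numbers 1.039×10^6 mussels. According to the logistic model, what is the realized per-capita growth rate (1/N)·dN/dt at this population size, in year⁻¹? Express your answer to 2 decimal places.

0.08 per year

(1/N)·dN/dt = r(1 − N/K) = 0.675 × (1 − 1.039×10^6/1.17×10^6).
= 0.675 × 0.11197 = 0.075577.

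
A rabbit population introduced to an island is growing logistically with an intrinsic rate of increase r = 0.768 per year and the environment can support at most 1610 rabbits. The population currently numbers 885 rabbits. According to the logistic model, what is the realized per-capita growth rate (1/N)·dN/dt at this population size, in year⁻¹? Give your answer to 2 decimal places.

(1/N)·dN/dt = r(1 − N/K) = 0.768 × (1 − 885/1610).
= 0.768 × 0.45031 = 0.34584.

0.35 per year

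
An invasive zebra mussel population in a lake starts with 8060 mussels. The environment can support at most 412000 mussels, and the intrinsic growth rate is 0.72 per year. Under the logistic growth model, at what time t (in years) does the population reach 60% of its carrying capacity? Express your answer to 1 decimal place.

A = (K − N₀)/N₀ = (412000 − 8060)/8060 = 50.117.
Solve 412000/(1 + 50.117·e^(−0.72t)) = 247200: 1 + 50.117·e^(−0.72t) = 1.6667, so e^(−0.72t) = 0.0133023.
−0.72·t = ln(0.0133023) = -4.3198, so t = 4.3198/0.72 = 5.9997.

6.0 years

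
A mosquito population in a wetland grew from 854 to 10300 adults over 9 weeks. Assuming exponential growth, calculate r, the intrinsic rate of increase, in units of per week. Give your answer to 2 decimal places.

0.28 per week

From N(t) = N₀·e^(rt): e^(r·9) = 10300/854 = 12.061.
r·9 = ln(12.061) = 2.49, so r = 2.49/9 = 0.27666.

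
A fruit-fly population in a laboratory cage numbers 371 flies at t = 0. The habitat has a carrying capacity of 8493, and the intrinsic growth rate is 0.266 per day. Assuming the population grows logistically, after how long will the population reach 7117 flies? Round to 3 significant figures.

A = (K − N₀)/N₀ = (8493 − 371)/371 = 21.892.
Solve 8493/(1 + 21.892·e^(−0.266t)) = 7117: 1 + 21.892·e^(−0.266t) = 1.1933, so e^(−0.266t) = 0.00883146.
−0.266·t = ln(0.00883146) = -4.7294, so t = 4.7294/0.266 = 17.78.

17.8 days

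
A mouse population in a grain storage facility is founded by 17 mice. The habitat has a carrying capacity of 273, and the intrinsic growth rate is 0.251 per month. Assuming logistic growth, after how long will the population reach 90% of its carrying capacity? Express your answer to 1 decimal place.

19.6 months

A = (K − N₀)/N₀ = (273 − 17)/17 = 15.059.
Solve 273/(1 + 15.059·e^(−0.251t)) = 245.7: 1 + 15.059·e^(−0.251t) = 1.1111, so e^(−0.251t) = 0.00737847.
−0.251·t = ln(0.00737847) = -4.9092, so t = 4.9092/0.251 = 19.559.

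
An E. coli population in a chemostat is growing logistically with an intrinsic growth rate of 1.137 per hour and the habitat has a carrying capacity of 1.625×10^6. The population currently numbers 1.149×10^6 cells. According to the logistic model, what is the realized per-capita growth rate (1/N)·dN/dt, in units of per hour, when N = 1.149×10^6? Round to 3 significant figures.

(1/N)·dN/dt = r(1 − N/K) = 1.137 × (1 − 1.149×10^6/1.625×10^6).
= 1.137 × 0.29292 = 0.33305.

0.333 per hour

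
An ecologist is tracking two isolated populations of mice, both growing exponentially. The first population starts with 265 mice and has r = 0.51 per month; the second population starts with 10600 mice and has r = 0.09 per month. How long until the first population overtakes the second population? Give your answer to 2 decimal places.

8.78 months

Set 265·e^(0.51t) = 10600·e^(0.09t).
e^((0.51 − 0.09)t) = 10600/265 → e^(0.42·t) = 40.
0.42·t = ln(40) = 3.6889, so t = 3.6889/0.42 = 8.783.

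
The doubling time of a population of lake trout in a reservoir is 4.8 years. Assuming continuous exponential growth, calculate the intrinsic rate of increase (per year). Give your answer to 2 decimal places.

0.14 per year

r = ln(2)/t_d = 0.6931/4.8 = 0.14441.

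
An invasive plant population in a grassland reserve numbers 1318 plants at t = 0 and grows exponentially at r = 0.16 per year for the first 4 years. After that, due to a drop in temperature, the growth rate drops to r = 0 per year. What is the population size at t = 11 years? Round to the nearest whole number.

2500 plants

Phase 1: N(4) = 1318·e^(0.16×4) = 1318·e^0.64 = 2499.56.
Phase 2 runs for 11 − 4 = 7 years at r = 0.
N(11) = 2499.56·e^(0×7) = 2499.56·e^0 = 2499.56.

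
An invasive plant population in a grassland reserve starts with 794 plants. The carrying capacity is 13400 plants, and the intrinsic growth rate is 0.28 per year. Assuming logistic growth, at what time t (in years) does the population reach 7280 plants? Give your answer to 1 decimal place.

10.5 years

A = (K − N₀)/N₀ = (13400 − 794)/794 = 15.877.
Solve 13400/(1 + 15.877·e^(−0.28t)) = 7280: 1 + 15.877·e^(−0.28t) = 1.8407, so e^(−0.28t) = 0.0529497.
−0.28·t = ln(0.0529497) = -2.9384, so t = 2.9384/0.28 = 10.494.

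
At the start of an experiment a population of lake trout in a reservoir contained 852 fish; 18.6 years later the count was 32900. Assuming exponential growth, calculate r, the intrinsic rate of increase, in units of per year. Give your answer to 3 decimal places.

0.196 per year

From N(t) = N₀·e^(rt): e^(r·18.6) = 32900/852 = 38.615.
r·18.6 = ln(38.615) = 3.6536, so r = 3.6536/18.6 = 0.19643.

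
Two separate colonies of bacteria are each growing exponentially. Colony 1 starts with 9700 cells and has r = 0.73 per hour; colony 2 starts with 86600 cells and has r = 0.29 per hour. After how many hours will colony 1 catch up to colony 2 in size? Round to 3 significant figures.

4.98 hours

Set 9700·e^(0.73t) = 86600·e^(0.29t).
e^((0.73 − 0.29)t) = 86600/9700 → e^(0.44·t) = 8.9278.
0.44·t = ln(8.9278) = 2.1892, so t = 2.1892/0.44 = 4.9754.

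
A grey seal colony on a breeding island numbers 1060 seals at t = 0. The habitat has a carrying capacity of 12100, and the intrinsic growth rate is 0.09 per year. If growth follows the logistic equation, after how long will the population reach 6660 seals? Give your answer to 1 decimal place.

A = (K − N₀)/N₀ = (12100 − 1060)/1060 = 10.415.
Solve 12100/(1 + 10.415·e^(−0.09t)) = 6660: 1 + 10.415·e^(−0.09t) = 1.8168, so e^(−0.09t) = 0.0784263.
−0.09·t = ln(0.0784263) = -2.5456, so t = 2.5456/0.09 = 28.284.

28.3 years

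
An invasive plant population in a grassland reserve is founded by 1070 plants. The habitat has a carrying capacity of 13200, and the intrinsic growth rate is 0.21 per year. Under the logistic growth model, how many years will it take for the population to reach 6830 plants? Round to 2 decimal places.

11.89 years

A = (K − N₀)/N₀ = (13200 − 1070)/1070 = 11.336.
Solve 13200/(1 + 11.336·e^(−0.21t)) = 6830: 1 + 11.336·e^(−0.21t) = 1.9327, so e^(−0.21t) = 0.08227.
−0.21·t = ln(0.08227) = -2.4977, so t = 2.4977/0.21 = 11.894.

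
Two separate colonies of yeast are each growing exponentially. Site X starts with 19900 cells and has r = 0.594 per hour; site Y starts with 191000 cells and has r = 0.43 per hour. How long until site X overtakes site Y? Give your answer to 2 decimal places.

13.79 hours

Set 19900·e^(0.594t) = 191000·e^(0.43t).
e^((0.594 − 0.43)t) = 191000/19900 → e^(0.164·t) = 9.598.
0.164·t = ln(9.598) = 2.2616, so t = 2.2616/0.164 = 13.79.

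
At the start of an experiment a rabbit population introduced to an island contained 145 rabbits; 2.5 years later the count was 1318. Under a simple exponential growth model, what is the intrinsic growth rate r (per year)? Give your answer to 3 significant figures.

From N(t) = N₀·e^(rt): e^(r·2.5) = 1318/145 = 9.0897.
r·2.5 = ln(9.0897) = 2.2071, so r = 2.2071/2.5 = 0.88285.

0.883 per year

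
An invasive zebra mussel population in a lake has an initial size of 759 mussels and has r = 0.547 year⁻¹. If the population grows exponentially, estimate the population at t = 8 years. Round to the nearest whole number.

60355 mussels

N(t) = N₀·e^(rt) = 759 × e^(0.547×8) = 759 × e^4.376.
e^4.376 ≈ 79.519, so N ≈ 759 × 79.519 = 60355.2.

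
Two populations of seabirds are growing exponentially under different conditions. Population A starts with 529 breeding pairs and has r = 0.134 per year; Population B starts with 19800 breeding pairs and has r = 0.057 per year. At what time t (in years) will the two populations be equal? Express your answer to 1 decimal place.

47.0 years

Set 529·e^(0.134t) = 19800·e^(0.057t).
e^((0.134 − 0.057)t) = 19800/529 → e^(0.077·t) = 37.429.
0.077·t = ln(37.429) = 3.6224, so t = 3.6224/0.077 = 47.045.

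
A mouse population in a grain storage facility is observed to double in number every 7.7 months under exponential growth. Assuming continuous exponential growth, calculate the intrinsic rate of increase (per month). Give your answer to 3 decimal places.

r = ln(2)/t_d = 0.6931/7.7 = 0.090019.

0.090 per month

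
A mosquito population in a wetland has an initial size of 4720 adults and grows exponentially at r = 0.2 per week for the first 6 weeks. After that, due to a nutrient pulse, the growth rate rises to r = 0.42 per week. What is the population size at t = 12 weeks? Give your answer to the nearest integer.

Phase 1: N(6) = 4720·e^(0.2×6) = 4720·e^1.2 = 15671.
Phase 2 runs for 12 − 6 = 6 weeks at r = 0.42.
N(12) = 15671·e^(0.42×6) = 15671·e^2.52 = 194768.

194768 adults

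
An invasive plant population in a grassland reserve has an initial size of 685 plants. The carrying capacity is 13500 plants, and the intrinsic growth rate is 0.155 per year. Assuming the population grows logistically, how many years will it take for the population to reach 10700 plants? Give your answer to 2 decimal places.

A = (K − N₀)/N₀ = (13500 − 685)/685 = 18.708.
Solve 13500/(1 + 18.708·e^(−0.155t)) = 10700: 1 + 18.708·e^(−0.155t) = 1.2617, so e^(−0.155t) = 0.0139877.
−0.155·t = ln(0.0139877) = -4.2696, so t = 4.2696/0.155 = 27.546.

27.55 years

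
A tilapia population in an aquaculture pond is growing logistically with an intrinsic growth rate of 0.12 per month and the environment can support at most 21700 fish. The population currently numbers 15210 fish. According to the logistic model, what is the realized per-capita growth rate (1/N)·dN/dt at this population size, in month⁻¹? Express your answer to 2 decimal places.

(1/N)·dN/dt = r(1 − N/K) = 0.12 × (1 − 15210/21700).
= 0.12 × 0.29908 = 0.035889.

0.04 per month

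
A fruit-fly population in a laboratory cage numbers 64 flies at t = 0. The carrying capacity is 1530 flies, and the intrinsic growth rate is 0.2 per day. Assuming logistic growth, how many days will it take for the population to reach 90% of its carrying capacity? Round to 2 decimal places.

26.64 days

A = (K − N₀)/N₀ = (1530 − 64)/64 = 22.906.
Solve 1530/(1 + 22.906·e^(−0.2t)) = 1377: 1 + 22.906·e^(−0.2t) = 1.1111, so e^(−0.2t) = 0.00485069.
−0.2·t = ln(0.00485069) = -5.3286, so t = 5.3286/0.2 = 26.643.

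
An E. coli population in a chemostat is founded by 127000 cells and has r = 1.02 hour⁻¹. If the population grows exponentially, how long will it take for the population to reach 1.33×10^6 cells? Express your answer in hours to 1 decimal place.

2.3 hours

Set N₀·e^(rt) = 1.33×10^6: e^(1.02·t) = 1.33×10^6/127000 = 10.472.
1.02·t = ln(10.472) = 2.3487, so t = 2.3487/1.02 = 2.3027.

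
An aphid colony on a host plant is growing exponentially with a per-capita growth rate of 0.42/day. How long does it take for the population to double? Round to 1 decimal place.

1.7 days

Doubling time t_d = ln(2)/r = 0.6931/0.42 = 1.6504.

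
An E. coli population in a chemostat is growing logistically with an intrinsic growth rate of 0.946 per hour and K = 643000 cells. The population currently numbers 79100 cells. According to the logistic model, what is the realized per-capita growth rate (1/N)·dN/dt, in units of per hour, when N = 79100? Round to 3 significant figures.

0.830 per hour

(1/N)·dN/dt = r(1 − N/K) = 0.946 × (1 − 79100/643000).
= 0.946 × 0.87698 = 0.82963.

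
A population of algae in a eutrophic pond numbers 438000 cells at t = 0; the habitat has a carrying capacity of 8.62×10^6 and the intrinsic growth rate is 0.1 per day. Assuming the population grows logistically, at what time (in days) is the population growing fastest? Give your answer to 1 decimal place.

Logistic growth is fastest at N = K/2 = 4.31×10^6.
A = (K − N₀)/N₀ = 18.68. Set K/(1 + A·e^(−rt)) = K/2 → A·e^(−rt) = 1.
e^(−0.1t) = 1/18.68 = 0.0535321, so t = ln(18.68)/0.1 = 2.9275/0.1 = 29.275.

29.3 days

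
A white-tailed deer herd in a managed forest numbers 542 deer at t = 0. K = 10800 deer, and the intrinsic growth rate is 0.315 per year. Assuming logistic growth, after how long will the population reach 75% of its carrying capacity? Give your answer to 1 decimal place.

12.8 years

A = (K − N₀)/N₀ = (10800 − 542)/542 = 18.926.
Solve 10800/(1 + 18.926·e^(−0.315t)) = 8100: 1 + 18.926·e^(−0.315t) = 1.3333, so e^(−0.315t) = 0.0176123.
−0.315·t = ln(0.0176123) = -4.0392, so t = 4.0392/0.315 = 12.823.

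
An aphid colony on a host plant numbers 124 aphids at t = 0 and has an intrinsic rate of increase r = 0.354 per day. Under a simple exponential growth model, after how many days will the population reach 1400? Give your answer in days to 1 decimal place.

6.8 days

Set N₀·e^(rt) = 1400: e^(0.354·t) = 1400/124 = 11.29.
0.354·t = ln(11.29) = 2.4239, so t = 2.4239/0.354 = 6.8473.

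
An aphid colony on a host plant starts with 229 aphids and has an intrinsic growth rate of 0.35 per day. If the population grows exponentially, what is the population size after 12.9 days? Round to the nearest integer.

N(t) = N₀·e^(rt) = 229 × e^(0.35×12.9) = 229 × e^4.515.
e^4.515 ≈ 91.378, so N ≈ 229 × 91.378 = 20925.5.

20925 aphids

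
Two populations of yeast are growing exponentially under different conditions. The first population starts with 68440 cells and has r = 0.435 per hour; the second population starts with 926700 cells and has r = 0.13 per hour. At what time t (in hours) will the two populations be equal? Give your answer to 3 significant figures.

8.54 hours

Set 68440·e^(0.435t) = 926700·e^(0.13t).
e^((0.435 − 0.13)t) = 926700/68440 → e^(0.305·t) = 13.54.
0.305·t = ln(13.54) = 2.6057, so t = 2.6057/0.305 = 8.5432.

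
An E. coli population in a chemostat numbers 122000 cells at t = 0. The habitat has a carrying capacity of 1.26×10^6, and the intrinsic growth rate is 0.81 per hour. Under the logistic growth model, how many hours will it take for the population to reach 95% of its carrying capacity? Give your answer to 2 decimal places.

6.39 hours

A = (K − N₀)/N₀ = (1.26×10^6 − 122000)/122000 = 9.3279.
Solve 1.26×10^6/(1 + 9.3279·e^(−0.81t)) = 1.197×10^6: 1 + 9.3279·e^(−0.81t) = 1.0526, so e^(−0.81t) = 0.0056424.
−0.81·t = ln(0.0056424) = -5.1774, so t = 5.1774/0.81 = 6.3919.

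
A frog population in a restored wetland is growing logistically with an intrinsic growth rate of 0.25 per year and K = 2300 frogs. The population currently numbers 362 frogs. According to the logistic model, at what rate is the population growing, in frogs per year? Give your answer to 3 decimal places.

dN/dt = rN(1 − N/K) = 0.25 × 362 × (1 − 362/2300).
1 − 362/2300 = 0.84261; dN/dt = 0.25 × 362 × 0.84261 = 76.256.

76.256 frogs per year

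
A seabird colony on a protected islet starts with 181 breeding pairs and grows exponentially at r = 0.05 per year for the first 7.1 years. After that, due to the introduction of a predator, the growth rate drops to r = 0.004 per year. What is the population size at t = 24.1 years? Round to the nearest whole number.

276 breeding pairs

Phase 1: N(7.1) = 181·e^(0.05×7.1) = 181·e^0.355 = 258.139.
Phase 2 runs for 24.1 − 7.1 = 17 years at r = 0.004.
N(24.1) = 258.139·e^(0.004×17) = 258.139·e^0.068 = 276.303.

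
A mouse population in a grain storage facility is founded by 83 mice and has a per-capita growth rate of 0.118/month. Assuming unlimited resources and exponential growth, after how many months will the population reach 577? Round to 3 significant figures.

Set N₀·e^(rt) = 577: e^(0.118·t) = 577/83 = 6.9518.
0.118·t = ln(6.9518) = 1.939, so t = 1.939/0.118 = 16.432.

16.4 months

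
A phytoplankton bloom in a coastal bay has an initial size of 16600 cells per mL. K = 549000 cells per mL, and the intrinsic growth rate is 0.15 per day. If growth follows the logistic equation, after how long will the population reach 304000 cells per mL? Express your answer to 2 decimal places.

24.56 days

A = (K − N₀)/N₀ = (549000 − 16600)/16600 = 32.072.
Solve 549000/(1 + 32.072·e^(−0.15t)) = 304000: 1 + 32.072·e^(−0.15t) = 1.8059, so e^(−0.15t) = 0.0251283.
−0.15·t = ln(0.0251283) = -3.6838, so t = 3.6838/0.15 = 24.558.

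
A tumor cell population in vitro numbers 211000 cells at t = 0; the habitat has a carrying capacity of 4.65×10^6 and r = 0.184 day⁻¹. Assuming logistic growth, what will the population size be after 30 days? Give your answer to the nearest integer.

4288581 cells

A = (K − N₀)/N₀ = (4.65×10^6 − 211000)/211000 = 21.038.
N(t) = K/(1 + A·e^(−rt)) = 4.65×10^6/(1 + 21.038×e^(−0.184×30)).
e^(−5.52) = 0.0040058; denominator = 1 + 21.038×0.0040058 = 1.0843.
N = 4.65×10^6/1.0843 = 4.288581×10^6.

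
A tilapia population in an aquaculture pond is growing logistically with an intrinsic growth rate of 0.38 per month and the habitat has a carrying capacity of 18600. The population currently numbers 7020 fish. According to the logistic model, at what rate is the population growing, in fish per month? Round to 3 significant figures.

1660 fish per month

dN/dt = rN(1 − N/K) = 0.38 × 7020 × (1 − 7020/18600).
1 − 7020/18600 = 0.62258; dN/dt = 0.38 × 7020 × 0.62258 = 1660.8.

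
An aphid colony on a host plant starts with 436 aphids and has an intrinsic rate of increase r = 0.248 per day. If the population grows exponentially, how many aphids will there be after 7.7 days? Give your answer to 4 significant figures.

2943 aphids

N(t) = N₀·e^(rt) = 436 × e^(0.248×7.7) = 436 × e^1.91.
e^1.91 ≈ 6.7504, so N ≈ 436 × 6.7504 = 2943.17.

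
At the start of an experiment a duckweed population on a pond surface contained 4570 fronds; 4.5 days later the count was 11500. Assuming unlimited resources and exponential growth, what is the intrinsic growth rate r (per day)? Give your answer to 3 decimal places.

From N(t) = N₀·e^(rt): e^(r·4.5) = 11500/4570 = 2.5164.
r·4.5 = ln(2.5164) = 0.92283, so r = 0.92283/4.5 = 0.20507.

0.205 per day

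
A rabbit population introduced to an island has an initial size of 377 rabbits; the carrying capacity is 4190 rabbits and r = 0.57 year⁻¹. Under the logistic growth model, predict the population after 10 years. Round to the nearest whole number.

4053 rabbits

A = (K − N₀)/N₀ = (4190 − 377)/377 = 10.114.
N(t) = K/(1 + A·e^(−rt)) = 4190/(1 + 10.114×e^(−0.57×10)).
e^(−5.7) = 0.003346; denominator = 1 + 10.114×0.003346 = 1.0338.
N = 4190/1.0338 = 4052.85.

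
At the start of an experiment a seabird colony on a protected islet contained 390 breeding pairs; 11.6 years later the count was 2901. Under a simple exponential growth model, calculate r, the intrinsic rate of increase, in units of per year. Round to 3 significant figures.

From N(t) = N₀·e^(rt): e^(r·11.6) = 2901/390 = 7.4385.
r·11.6 = ln(7.4385) = 2.0067, so r = 2.0067/11.6 = 0.17299.

0.173 per year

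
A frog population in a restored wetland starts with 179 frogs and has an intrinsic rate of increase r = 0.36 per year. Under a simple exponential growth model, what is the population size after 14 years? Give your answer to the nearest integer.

N(t) = N₀·e^(rt) = 179 × e^(0.36×14) = 179 × e^5.04.
e^5.04 ≈ 154.47, so N ≈ 179 × 154.47 = 27650.1.

27650 frogs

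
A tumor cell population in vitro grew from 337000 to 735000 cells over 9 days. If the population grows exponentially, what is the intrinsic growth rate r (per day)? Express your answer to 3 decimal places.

From N(t) = N₀·e^(rt): e^(r·9) = 735000/337000 = 2.181.
r·9 = ln(2.181) = 0.77979, so r = 0.77979/9 = 0.086643.

0.087 per day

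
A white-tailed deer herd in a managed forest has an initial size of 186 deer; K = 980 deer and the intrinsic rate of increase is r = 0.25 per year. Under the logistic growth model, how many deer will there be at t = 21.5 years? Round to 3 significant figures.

961 deer

A = (K − N₀)/N₀ = (980 − 186)/186 = 4.2688.
N(t) = K/(1 + A·e^(−rt)) = 980/(1 + 4.2688×e^(−0.25×21.5)).
e^(−5.375) = 0.0046309; denominator = 1 + 4.2688×0.0046309 = 1.0198.
N = 980/1.0198 = 961.002.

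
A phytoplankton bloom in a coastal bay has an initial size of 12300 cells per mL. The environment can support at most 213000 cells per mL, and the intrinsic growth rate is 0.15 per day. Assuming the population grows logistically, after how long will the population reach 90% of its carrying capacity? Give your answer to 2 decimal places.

33.26 days

A = (K − N₀)/N₀ = (213000 − 12300)/12300 = 16.317.
Solve 213000/(1 + 16.317·e^(−0.15t)) = 191700: 1 + 16.317·e^(−0.15t) = 1.1111, so e^(−0.15t) = 0.0068095.
−0.15·t = ln(0.0068095) = -4.9894, so t = 4.9894/0.15 = 33.263.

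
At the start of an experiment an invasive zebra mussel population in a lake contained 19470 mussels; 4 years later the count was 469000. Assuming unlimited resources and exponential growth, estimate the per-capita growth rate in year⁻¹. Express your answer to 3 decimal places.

From N(t) = N₀·e^(rt): e^(r·4) = 469000/19470 = 24.088.
r·4 = ln(24.088) = 3.1817, so r = 3.1817/4 = 0.79543.

0.795 per year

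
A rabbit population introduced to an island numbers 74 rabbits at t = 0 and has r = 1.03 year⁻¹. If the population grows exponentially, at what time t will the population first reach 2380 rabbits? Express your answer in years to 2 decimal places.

Set N₀·e^(rt) = 2380: e^(1.03·t) = 2380/74 = 32.162.
1.03·t = ln(32.162) = 3.4708, so t = 3.4708/1.03 = 3.3697.

3.37 years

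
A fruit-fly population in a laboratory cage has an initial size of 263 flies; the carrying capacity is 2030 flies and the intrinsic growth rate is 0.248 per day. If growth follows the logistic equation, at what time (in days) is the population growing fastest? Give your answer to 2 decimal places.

Logistic growth is fastest at N = K/2 = 1015.
A = (K − N₀)/N₀ = 6.7186. Set K/(1 + A·e^(−rt)) = K/2 → A·e^(−rt) = 1.
e^(−0.248t) = 1/6.7186 = 0.14884, so t = ln(6.7186)/0.248 = 1.9049/0.248 = 7.681.

7.68 days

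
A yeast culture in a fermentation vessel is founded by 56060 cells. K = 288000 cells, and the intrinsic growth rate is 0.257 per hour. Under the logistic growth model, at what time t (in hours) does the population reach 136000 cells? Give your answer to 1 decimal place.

5.1 hours

A = (K − N₀)/N₀ = (288000 − 56060)/56060 = 4.1374.
Solve 288000/(1 + 4.1374·e^(−0.257t)) = 136000: 1 + 4.1374·e^(−0.257t) = 2.1176, so e^(−0.257t) = 0.270136.
−0.257·t = ln(0.270136) = -1.3088, so t = 1.3088/0.257 = 5.0927.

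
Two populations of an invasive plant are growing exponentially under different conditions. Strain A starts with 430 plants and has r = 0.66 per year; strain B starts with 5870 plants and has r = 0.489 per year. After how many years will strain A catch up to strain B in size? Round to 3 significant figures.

15.3 years

Set 430·e^(0.66t) = 5870·e^(0.489t).
e^((0.66 − 0.489)t) = 5870/430 → e^(0.171·t) = 13.651.
0.171·t = ln(13.651) = 2.6138, so t = 2.6138/0.171 = 15.286.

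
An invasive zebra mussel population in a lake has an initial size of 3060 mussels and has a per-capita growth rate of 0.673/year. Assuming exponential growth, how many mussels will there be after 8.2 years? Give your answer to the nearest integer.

762815 mussels

N(t) = N₀·e^(rt) = 3060 × e^(0.673×8.2) = 3060 × e^5.519.
e^5.519 ≈ 249.29, so N ≈ 3060 × 249.29 = 762815.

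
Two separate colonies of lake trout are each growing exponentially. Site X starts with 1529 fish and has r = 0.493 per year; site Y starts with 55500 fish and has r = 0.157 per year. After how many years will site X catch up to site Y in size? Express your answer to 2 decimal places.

10.69 years

Set 1529·e^(0.493t) = 55500·e^(0.157t).
e^((0.493 − 0.157)t) = 55500/1529 → e^(0.336·t) = 36.298.
0.336·t = ln(36.298) = 3.5918, so t = 3.5918/0.336 = 10.69.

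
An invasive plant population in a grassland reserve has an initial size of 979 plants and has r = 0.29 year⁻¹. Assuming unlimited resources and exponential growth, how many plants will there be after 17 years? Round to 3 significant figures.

135000 plants

N(t) = N₀·e^(rt) = 979 × e^(0.29×17) = 979 × e^4.93.
e^4.93 ≈ 138.38, so N ≈ 979 × 138.38 = 135474.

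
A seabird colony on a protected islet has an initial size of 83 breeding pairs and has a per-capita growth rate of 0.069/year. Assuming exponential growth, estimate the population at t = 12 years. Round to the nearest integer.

190 breeding pairs

N(t) = N₀·e^(rt) = 83 × e^(0.069×12) = 83 × e^0.828.
e^0.828 ≈ 2.2887, so N ≈ 83 × 2.2887 = 189.965.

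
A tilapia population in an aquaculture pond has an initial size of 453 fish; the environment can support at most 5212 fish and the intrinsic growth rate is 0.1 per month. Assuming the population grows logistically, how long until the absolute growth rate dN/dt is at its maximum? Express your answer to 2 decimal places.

Logistic growth is fastest at N = K/2 = 2606.
A = (K − N₀)/N₀ = 10.506. Set K/(1 + A·e^(−rt)) = K/2 → A·e^(−rt) = 1.
e^(−0.1t) = 1/10.506 = 0.0951881, so t = ln(10.506)/0.1 = 2.3519/0.1 = 23.519.

23.52 months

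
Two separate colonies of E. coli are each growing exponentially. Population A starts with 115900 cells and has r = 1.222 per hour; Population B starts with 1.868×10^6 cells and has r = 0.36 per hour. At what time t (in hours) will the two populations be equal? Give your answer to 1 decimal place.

Set 115900·e^(1.222t) = 1.868×10^6·e^(0.36t).
e^((1.222 − 0.36)t) = 1.868×10^6/115900 → e^(0.862·t) = 16.117.
0.862·t = ln(16.117) = 2.7799, so t = 2.7799/0.862 = 3.2249.

3.2 hours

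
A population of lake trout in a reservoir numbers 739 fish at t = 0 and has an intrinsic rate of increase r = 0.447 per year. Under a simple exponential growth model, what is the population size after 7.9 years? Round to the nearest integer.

25250 fish

N(t) = N₀·e^(rt) = 739 × e^(0.447×7.9) = 739 × e^3.531.
e^3.531 ≈ 34.168, so N ≈ 739 × 34.168 = 25250.4.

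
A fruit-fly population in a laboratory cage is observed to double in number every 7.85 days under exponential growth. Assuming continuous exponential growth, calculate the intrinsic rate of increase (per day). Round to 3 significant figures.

0.0883 per day

r = ln(2)/t_d = 0.6931/7.85 = 0.088299.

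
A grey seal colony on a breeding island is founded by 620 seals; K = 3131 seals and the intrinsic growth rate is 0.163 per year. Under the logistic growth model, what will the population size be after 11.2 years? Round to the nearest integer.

A = (K − N₀)/N₀ = (3131 − 620)/620 = 4.05.
N(t) = K/(1 + A·e^(−rt)) = 3131/(1 + 4.05×e^(−0.163×11.2)).
e^(−1.826) = 0.16112; denominator = 1 + 4.05×0.16112 = 1.6525.
N = 3131/1.6525 = 1894.66.

1895 seals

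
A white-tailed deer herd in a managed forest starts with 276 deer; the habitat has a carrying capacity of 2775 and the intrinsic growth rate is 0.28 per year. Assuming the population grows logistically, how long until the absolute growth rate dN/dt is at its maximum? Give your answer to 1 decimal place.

7.9 years

Logistic growth is fastest at N = K/2 = 1387.5.
A = (K − N₀)/N₀ = 9.0543. Set K/(1 + A·e^(−rt)) = K/2 → A·e^(−rt) = 1.
e^(−0.28t) = 1/9.0543 = 0.110444, so t = ln(9.0543)/0.28 = 2.2032/0.28 = 7.8687.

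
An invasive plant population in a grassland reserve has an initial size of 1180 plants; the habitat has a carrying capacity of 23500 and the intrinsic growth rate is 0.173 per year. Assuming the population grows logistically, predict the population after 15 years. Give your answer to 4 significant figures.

9743 plants

A = (K − N₀)/N₀ = (23500 − 1180)/1180 = 18.915.
N(t) = K/(1 + A·e^(−rt)) = 23500/(1 + 18.915×e^(−0.173×15)).
e^(−2.595) = 0.074646; denominator = 1 + 18.915×0.074646 = 2.4119.
N = 23500/2.4119 = 9743.17.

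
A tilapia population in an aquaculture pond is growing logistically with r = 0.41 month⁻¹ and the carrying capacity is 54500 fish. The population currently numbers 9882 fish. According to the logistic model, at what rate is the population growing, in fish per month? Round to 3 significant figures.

dN/dt = rN(1 − N/K) = 0.41 × 9882 × (1 − 9882/54500).
1 − 9882/54500 = 0.81868; dN/dt = 0.41 × 9882 × 0.81868 = 3317.

3320 fish per month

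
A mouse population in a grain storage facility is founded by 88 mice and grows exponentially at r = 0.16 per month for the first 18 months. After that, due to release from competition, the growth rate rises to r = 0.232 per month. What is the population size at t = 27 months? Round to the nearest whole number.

12649 mice

Phase 1: N(18) = 88·e^(0.16×18) = 88·e^2.88 = 1567.66.
Phase 2 runs for 27 − 18 = 9 months at r = 0.232.
N(27) = 1567.66·e^(0.232×9) = 1567.66·e^2.088 = 12649.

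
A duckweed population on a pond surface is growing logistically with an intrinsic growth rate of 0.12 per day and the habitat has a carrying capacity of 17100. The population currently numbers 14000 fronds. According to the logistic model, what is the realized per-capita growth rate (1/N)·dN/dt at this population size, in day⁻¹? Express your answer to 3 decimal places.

0.022 per day

(1/N)·dN/dt = r(1 − N/K) = 0.12 × (1 − 14000/17100).
= 0.12 × 0.18129 = 0.021754.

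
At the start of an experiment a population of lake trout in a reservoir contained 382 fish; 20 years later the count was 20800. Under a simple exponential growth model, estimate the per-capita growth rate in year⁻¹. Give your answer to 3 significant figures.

From N(t) = N₀·e^(rt): e^(r·20) = 20800/382 = 54.45.
r·20 = ln(54.45) = 3.9973, so r = 3.9973/20 = 0.19986.

0.200 per year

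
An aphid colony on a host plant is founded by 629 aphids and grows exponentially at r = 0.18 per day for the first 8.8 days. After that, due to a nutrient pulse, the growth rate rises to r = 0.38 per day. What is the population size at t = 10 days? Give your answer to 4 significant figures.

Phase 1: N(8.8) = 629·e^(0.18×8.8) = 629·e^1.584 = 3066.01.
Phase 2 runs for 10 − 8.8 = 1.2 days at r = 0.38.
N(10) = 3066.01·e^(0.38×1.2) = 3066.01·e^0.456 = 4837.39.

4837 aphids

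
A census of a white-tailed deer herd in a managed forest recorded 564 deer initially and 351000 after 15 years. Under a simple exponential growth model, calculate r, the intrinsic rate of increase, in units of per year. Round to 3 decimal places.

0.429 per year

From N(t) = N₀·e^(rt): e^(r·15) = 351000/564 = 622.34.
r·15 = ln(622.34) = 6.4335, so r = 6.4335/15 = 0.4289.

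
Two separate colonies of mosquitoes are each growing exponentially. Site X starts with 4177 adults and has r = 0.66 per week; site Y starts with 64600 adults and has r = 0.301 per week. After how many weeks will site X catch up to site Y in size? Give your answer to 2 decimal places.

7.63 weeks

Set 4177·e^(0.66t) = 64600·e^(0.301t).
e^((0.66 − 0.301)t) = 64600/4177 → e^(0.359·t) = 15.466.
0.359·t = ln(15.466) = 2.7386, so t = 2.7386/0.359 = 7.6285.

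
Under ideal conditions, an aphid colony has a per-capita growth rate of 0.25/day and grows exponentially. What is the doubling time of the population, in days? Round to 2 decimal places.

Doubling time t_d = ln(2)/r = 0.6931/0.25 = 2.7726.

2.77 days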